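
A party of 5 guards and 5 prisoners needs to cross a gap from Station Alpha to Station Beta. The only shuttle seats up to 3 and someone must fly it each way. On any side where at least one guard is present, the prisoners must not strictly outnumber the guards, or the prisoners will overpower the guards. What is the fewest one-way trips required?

Counting alone: each trip to Station Beta takes at most 3 across and each return brings at least 1 back, so after t trips out (and t−1 returns) at most 3t − (t−1) of the 10 are across; that first reaches 10 at t = 5, so at least 9 crossings are needed.
The safety rule pushes this higher. Following every safe sequence of crossings, the most of the 10 that can be at Station Beta as the shuttle arrives there on crossing 9 is 9 — never all 10.
So no plan with fewer than 11 crossings exists, and this one achieves 11:
1. 2 prisoners → Station Beta.  (Station Alpha: 5G 3P; Station Beta: 0G 2P)
2. 1 prisoner ← Station Alpha.  (Station Alpha: 5G 4P; Station Beta: 0G 1P)
3. 3 prisoners → Station Beta.  (Station Alpha: 5G 1P; Station Beta: 0G 4P)
4. 1 prisoner ← Station Alpha.  (Station Alpha: 5G 2P; Station Beta: 0G 3P)
5. 3 guards → Station Beta.  (Station Alpha: 2G 2P; Station Beta: 3G 3P)
6. 1 guard and 1 prisoner ← Station Alpha.  (Station Alpha: 3G 3P; Station Beta: 2G 2P)
7. 3 guards → Station Beta.  (Station Alpha: 0G 3P; Station Beta: 5G 2P)
8. 1 prisoner ← Station Alpha.  (Station Alpha: 0G 4P; Station Beta: 5G 1P)
9. 2 prisoners → Station Beta.  (Station Alpha: 0G 2P; Station Beta: 5G 3P)
10. 1 prisoner ← Station Alpha.  (Station Alpha: 0G 3P; Station Beta: 5G 2P)
11. 3 prisoners → Station Beta.  (Station Alpha: 0G 0P; Station Beta: 5G 5P)

11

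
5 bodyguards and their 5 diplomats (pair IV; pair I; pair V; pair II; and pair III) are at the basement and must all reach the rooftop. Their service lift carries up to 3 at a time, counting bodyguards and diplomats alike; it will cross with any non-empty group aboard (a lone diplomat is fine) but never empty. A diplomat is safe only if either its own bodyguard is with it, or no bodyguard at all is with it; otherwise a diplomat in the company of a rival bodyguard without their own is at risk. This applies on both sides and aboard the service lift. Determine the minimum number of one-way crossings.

11

Counting alone: each trip to the rooftop takes at most 3 across and each return brings at least 1 back, so after t trips out (and t−1 returns) at most 3t − (t−1) of the 10 are across; that first reaches 10 at t = 5, so at least 9 crossings are needed.
The safety rule pushes this higher. Following every safe sequence of crossings, the most of the 10 that can be at the rooftop as the service lift arrives there on crossing 9 is 9 — never all 10.
So no plan with fewer than 11 crossings exists, and this one achieves 11:
1. bodyguard IV and diplomat IV cross → the rooftop.
2. bodyguard IV crosses ← the basement.
3. diplomat I, diplomat II, and diplomat V cross → the rooftop.
4. diplomat IV crosses ← the basement.
5. bodyguard I, bodyguard II, and bodyguard V cross → the rooftop.
6. bodyguard I and diplomat I cross ← the basement.
7. bodyguard I, bodyguard III, and bodyguard IV cross → the rooftop.
8. diplomat V crosses ← the basement.
9. diplomat I and diplomat IV cross → the rooftop.
10. diplomat IV crosses ← the basement.
11. diplomat III, diplomat IV, and diplomat V cross → the rooftop.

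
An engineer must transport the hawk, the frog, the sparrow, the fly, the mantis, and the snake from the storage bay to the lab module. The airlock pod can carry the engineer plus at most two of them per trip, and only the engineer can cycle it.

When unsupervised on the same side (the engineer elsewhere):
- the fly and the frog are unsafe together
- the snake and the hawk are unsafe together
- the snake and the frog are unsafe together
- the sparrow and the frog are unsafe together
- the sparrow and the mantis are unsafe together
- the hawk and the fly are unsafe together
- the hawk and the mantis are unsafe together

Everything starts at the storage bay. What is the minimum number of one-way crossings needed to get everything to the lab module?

Whatever the first load, the items left behind include a forbidden pair without the engineer. No opening move is safe, so no plan exists.

impossible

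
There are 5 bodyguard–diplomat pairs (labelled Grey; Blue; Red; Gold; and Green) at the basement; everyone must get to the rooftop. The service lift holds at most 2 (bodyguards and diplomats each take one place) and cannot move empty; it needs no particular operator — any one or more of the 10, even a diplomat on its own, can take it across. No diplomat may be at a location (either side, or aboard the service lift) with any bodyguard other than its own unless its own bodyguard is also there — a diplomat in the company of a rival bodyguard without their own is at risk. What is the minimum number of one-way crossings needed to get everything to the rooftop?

Following every safe sequence of crossings from the start, the most of the 10 that can be at the rooftop as the service lift arrives there on crossings 1, 3, 5, 7 is 2, 3, 4, 5 respectively; the best ever achieved is 5 of 10.
From crossing 9 on, no configuration arises that was not already reachable earlier: only 82 distinct safe configurations (who is on which side, and where the service lift is) can ever be reached, none of them has everyone across, and every continuation just revisits them. So no valid plan exists.

impossible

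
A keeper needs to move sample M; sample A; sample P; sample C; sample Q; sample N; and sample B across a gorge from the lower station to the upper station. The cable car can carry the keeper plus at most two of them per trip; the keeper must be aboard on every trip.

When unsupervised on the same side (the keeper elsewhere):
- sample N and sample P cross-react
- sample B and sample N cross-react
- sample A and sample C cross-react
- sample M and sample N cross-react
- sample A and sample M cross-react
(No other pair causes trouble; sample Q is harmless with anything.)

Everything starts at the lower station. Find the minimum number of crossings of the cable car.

9

Counting alone: the keeper can take at most 2 across per trip to the upper station, so moving all 7 needs at least 4 loaded trips out, with a return between consecutive ones — at least 7 crossings.
The safety rule pushes this higher. Following every safe sequence of crossings, the most of the 7 that can be at the upper station as the cable car arrives there on crossing 7 is 6 — never all 7.
So no plan with fewer than 9 crossings exists, and this one achieves 9:
1. Keeper goes to the upper station with sample A and sample N.  [the lower station: sample B, sample C, sample M, sample P, sample Q | the upper station: sample A, sample N]
2. Keeper goes back to the lower station alone.  [the lower station: sample B, sample C, sample M, sample P, sample Q | the upper station: sample A, sample N]
3. Keeper goes to the upper station with sample P.  [the lower station: sample B, sample C, sample M, sample Q | the upper station: sample A, sample N, sample P]
4. Keeper goes back to the lower station with sample N.  [the lower station: sample B, sample C, sample M, sample N, sample Q | the upper station: sample A, sample P]
5. Keeper goes to the upper station with sample B and sample M.  [the lower station: sample C, sample N, sample Q | the upper station: sample A, sample B, sample M, sample P]
6. Keeper goes back to the lower station with sample A.  [the lower station: sample A, sample C, sample N, sample Q | the upper station: sample B, sample M, sample P]
7. Keeper goes to the upper station with sample C and sample Q.  [the lower station: sample A, sample N | the upper station: sample B, sample C, sample M, sample P, sample Q]
8. Keeper goes back to the lower station alone.  [the lower station: sample A, sample N | the upper station: sample B, sample C, sample M, sample P, sample Q]
9. Keeper goes to the upper station with sample A and sample N.  [the lower station: — | the upper station: sample A, sample B, sample C, sample M, sample N, sample P, sample Q]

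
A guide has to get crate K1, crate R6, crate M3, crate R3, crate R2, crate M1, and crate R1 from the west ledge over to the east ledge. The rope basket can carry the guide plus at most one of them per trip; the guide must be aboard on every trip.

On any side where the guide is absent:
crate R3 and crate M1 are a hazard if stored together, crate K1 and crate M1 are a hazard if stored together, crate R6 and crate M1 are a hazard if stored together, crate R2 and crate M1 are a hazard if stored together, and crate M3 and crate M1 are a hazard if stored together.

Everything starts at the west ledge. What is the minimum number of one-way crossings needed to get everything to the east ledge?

impossible

Following every safe sequence of crossings from the start, the most of the 7 that can be at the east ledge as the rope basket arrives there on crossings 1, 3, 5 is 1, 2, 3 respectively; the best ever achieved is 3 of 7.
From crossing 7 on, no configuration arises that was not already reachable earlier: only 26 distinct safe configurations (who is on which side, and where the rope basket is) can ever be reached, none of them has everyone across, and every continuation just revisits them. So no valid plan exists.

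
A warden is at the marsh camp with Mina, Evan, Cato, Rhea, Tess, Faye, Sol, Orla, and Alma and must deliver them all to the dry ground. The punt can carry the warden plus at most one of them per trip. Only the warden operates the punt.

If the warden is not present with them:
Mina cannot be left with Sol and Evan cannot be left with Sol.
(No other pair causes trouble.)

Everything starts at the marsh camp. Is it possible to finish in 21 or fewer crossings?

Yes

Yes — this plan uses 19 crossings (≤ 21):
1. Warden goes to the dry ground with Sol.  [the marsh camp: Alma, Cato, Evan, Faye, Mina, Orla, Rhea, Tess | the dry ground: Sol]
2. Warden goes back to the marsh camp alone.  [the marsh camp: Alma, Cato, Evan, Faye, Mina, Orla, Rhea, Tess | the dry ground: Sol]
3. Warden goes to the dry ground with Mina.  [the marsh camp: Alma, Cato, Evan, Faye, Orla, Rhea, Tess | the dry ground: Mina, Sol]
4. Warden goes back to the marsh camp with Sol.  [the marsh camp: Alma, Cato, Evan, Faye, Orla, Rhea, Sol, Tess | the dry ground: Mina]
5. Warden goes to the dry ground with Evan.  [the marsh camp: Alma, Cato, Faye, Orla, Rhea, Sol, Tess | the dry ground: Evan, Mina]
6. Warden goes back to the marsh camp alone.  [the marsh camp: Alma, Cato, Faye, Orla, Rhea, Sol, Tess | the dry ground: Evan, Mina]
7. Warden goes to the dry ground with Cato.  [the marsh camp: Alma, Faye, Orla, Rhea, Sol, Tess | the dry ground: Cato, Evan, Mina]
8. Warden goes back to the marsh camp alone.  [the marsh camp: Alma, Faye, Orla, Rhea, Sol, Tess | the dry ground: Cato, Evan, Mina]
9. Warden goes to the dry ground with Rhea.  [the marsh camp: Alma, Faye, Orla, Sol, Tess | the dry ground: Cato, Evan, Mina, Rhea]
10. Warden goes back to the marsh camp alone.  [the marsh camp: Alma, Faye, Orla, Sol, Tess | the dry ground: Cato, Evan, Mina, Rhea]
11. Warden goes to the dry ground with Tess.  [the marsh camp: Alma, Faye, Orla, Sol | the dry ground: Cato, Evan, Mina, Rhea, Tess]
12. Warden goes back to the marsh camp alone.  [the marsh camp: Alma, Faye, Orla, Sol | the dry ground: Cato, Evan, Mina, Rhea, Tess]
13. Warden goes to the dry ground with Faye.  [the marsh camp: Alma, Orla, Sol | the dry ground: Cato, Evan, Faye, Mina, Rhea, Tess]
14. Warden goes back to the marsh camp alone.  [the marsh camp: Alma, Orla, Sol | the dry ground: Cato, Evan, Faye, Mina, Rhea, Tess]
15. Warden goes to the dry ground with Orla.  [the marsh camp: Alma, Sol | the dry ground: Cato, Evan, Faye, Mina, Orla, Rhea, Tess]
16. Warden goes back to the marsh camp alone.  [the marsh camp: Alma, Sol | the dry ground: Cato, Evan, Faye, Mina, Orla, Rhea, Tess]
17. Warden goes to the dry ground with Alma.  [the marsh camp: Sol | the dry ground: Alma, Cato, Evan, Faye, Mina, Orla, Rhea, Tess]
18. Warden goes back to the marsh camp alone.  [the marsh camp: Sol | the dry ground: Alma, Cato, Evan, Faye, Mina, Orla, Rhea, Tess]
19. Warden goes to the dry ground with Sol.  [the marsh camp: — | the dry ground: Alma, Cato, Evan, Faye, Mina, Orla, Rhea, Sol, Tess]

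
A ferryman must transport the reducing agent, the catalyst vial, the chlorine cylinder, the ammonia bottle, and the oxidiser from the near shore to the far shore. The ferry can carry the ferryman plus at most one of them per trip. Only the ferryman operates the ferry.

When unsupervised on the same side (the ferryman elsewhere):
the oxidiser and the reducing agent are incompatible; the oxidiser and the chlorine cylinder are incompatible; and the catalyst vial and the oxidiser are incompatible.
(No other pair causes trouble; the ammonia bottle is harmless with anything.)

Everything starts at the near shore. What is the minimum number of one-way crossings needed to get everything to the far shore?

Following every safe sequence of crossings from the start, the most of the 5 that can be at the far shore as the ferry arrives there on crossings 1, 3, 5 is 1, 2, 3 respectively; the best ever achieved is 3 of 5.
From crossing 7 on, no configuration arises that was not already reachable earlier: only 18 distinct safe configurations (who is on which side, and where the ferry is) can ever be reached, none of them has everyone across, and every continuation just revisits them. So no valid plan exists.

impossible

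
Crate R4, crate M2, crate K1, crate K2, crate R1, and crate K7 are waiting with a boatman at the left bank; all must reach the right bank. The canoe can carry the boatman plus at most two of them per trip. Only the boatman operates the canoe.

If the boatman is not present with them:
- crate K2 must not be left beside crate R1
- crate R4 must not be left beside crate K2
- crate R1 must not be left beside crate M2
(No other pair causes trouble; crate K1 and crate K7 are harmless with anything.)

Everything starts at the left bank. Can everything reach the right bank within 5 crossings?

Yes — this plan uses 5 crossings (≤ 5):
1. Boatman goes to the right bank with crate R1 and crate R4.  [the left bank: crate K1, crate K2, crate K7, crate M2 | the right bank: crate R1, crate R4]
2. Boatman goes back to the left bank alone.  [the left bank: crate K1, crate K2, crate K7, crate M2 | the right bank: crate R1, crate R4]
3. Boatman goes to the right bank with crate K1 and crate K7.  [the left bank: crate K2, crate M2 | the right bank: crate K1, crate K7, crate R1, crate R4]
4. Boatman goes back to the left bank alone.  [the left bank: crate K2, crate M2 | the right bank: crate K1, crate K7, crate R1, crate R4]
5. Boatman goes to the right bank with crate K2 and crate M2.  [the left bank: — | the right bank: crate K1, crate K2, crate K7, crate M2, crate R1, crate R4]

Yes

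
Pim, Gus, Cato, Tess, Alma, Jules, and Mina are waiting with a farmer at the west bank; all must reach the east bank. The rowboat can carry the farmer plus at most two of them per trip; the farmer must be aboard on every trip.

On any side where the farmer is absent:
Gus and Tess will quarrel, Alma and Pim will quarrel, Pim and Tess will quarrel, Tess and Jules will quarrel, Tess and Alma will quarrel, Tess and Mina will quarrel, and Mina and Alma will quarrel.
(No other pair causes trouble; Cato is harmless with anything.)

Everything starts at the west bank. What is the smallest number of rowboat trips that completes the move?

11

Counting alone: the farmer can take at most 2 across per trip to the east bank, so moving all 7 needs at least 4 loaded trips out, with a return between consecutive ones — at least 7 crossings.
The safety rule pushes this higher. Following every safe sequence of crossings, the most of the 7 that can be at the east bank as the rowboat arrives there on crossings 7, 9 is 5, 6 respectively — never all 7.
So no plan with fewer than 11 crossings exists, and this one achieves 11:
1. Farmer goes to the east bank with Alma and Tess.
2. Farmer goes back to the west bank with Tess.
3. Farmer goes to the east bank with Gus and Tess.
4. Farmer goes back to the west bank with Tess.
5. Farmer goes to the east bank with Cato and Tess.
6. Farmer goes back to the west bank with Tess.
7. Farmer goes to the east bank with Jules and Tess.
8. Farmer goes back to the west bank with Tess.
9. Farmer goes to the east bank with Mina and Pim.
10. Farmer goes back to the west bank with Alma.
11. Farmer goes to the east bank with Alma and Tess.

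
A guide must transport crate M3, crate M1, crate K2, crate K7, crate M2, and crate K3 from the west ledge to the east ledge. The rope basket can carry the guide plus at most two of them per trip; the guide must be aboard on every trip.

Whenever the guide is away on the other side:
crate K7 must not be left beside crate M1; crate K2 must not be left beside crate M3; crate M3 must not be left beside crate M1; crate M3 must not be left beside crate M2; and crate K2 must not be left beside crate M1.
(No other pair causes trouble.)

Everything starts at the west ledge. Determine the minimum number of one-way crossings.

Counting alone: the guide can take at most 2 across per trip to the east ledge, so moving all 6 needs at least 3 loaded trips out, with a return between consecutive ones — at least 5 crossings.
The safety rule pushes this higher. Following every safe sequence of crossings, the most of the 6 that can be at the east ledge as the rope basket arrives there on crossings 5, 7 is 4, 5 respectively — never all 6.
So no plan with fewer than 9 crossings exists, and this one achieves 9:
1. Guide goes to the east ledge with crate M1 and crate M3.
2. Guide goes back to the west ledge with crate M3.
3. Guide goes to the east ledge with crate K7 and crate M3.
4. Guide goes back to the west ledge with crate M1.
5. Guide goes to the east ledge with crate K3 and crate M1.
6. Guide goes back to the west ledge with crate M1.
7. Guide goes to the east ledge with crate K2 and crate M2.
8. Guide goes back to the west ledge with crate M3.
9. Guide goes to the east ledge with crate M1 and crate M3.

9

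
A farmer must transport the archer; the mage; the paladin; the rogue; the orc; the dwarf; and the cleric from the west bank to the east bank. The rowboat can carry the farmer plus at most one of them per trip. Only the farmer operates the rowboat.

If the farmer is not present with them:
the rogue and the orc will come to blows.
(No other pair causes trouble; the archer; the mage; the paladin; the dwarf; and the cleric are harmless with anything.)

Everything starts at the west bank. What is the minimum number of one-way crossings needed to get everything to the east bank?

13

Counting alone: the farmer can take at most 1 across per trip to the east bank, so moving all 7 needs at least 7 loaded trips out, with a return between consecutive ones — at least 13 crossings.
The plan below uses exactly 13 crossings, so it is optimal:
1. Farmer goes to the east bank with the rogue.
2. Farmer goes back to the west bank alone.
3. Farmer goes to the east bank with the archer.
4. Farmer goes back to the west bank alone.
5. Farmer goes to the east bank with the mage.
6. Farmer goes back to the west bank alone.
7. Farmer goes to the east bank with the paladin.
8. Farmer goes back to the west bank alone.
9. Farmer goes to the east bank with the dwarf.
10. Farmer goes back to the west bank alone.
11. Farmer goes to the east bank with the cleric.
12. Farmer goes back to the west bank alone.
13. Farmer goes to the east bank with the orc.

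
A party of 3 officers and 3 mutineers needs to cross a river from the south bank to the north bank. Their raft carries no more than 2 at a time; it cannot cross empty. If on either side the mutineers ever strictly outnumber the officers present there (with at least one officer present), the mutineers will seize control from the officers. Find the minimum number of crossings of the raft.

Counting alone: each trip to the north bank takes at most 2 across and each return brings at least 1 back, so after t trips out (and t−1 returns) at most 2t − (t−1) of the 6 are across; that first reaches 6 at t = 5, so at least 9 crossings are needed.
The safety rule pushes this higher. Following every safe sequence of crossings, the most of the 6 that can be at the north bank as the raft arrives there on crossing 9 is 5 — never all 6.
So no plan with fewer than 11 crossings exists, and this one achieves 11:
1. 2 mutineers → the north bank.  (the south bank: 3O 1M; the north bank: 0O 2M)
2. 1 mutineer ← the south bank.  (the south bank: 3O 2M; the north bank: 0O 1M)
3. 2 mutineers → the north bank.  (the south bank: 3O 0M; the north bank: 0O 3M)
4. 1 mutineer ← the south bank.  (the south bank: 3O 1M; the north bank: 0O 2M)
5. 2 officers → the north bank.  (the south bank: 1O 1M; the north bank: 2O 2M)
6. 1 officer and 1 mutineer ← the south bank.  (the south bank: 2O 2M; the north bank: 1O 1M)
7. 2 officers → the north bank.  (the south bank: 0O 2M; the north bank: 3O 1M)
8. 1 mutineer ← the south bank.  (the south bank: 0O 3M; the north bank: 3O 0M)
9. 2 mutineers → the north bank.  (the south bank: 0O 1M; the north bank: 3O 2M)
10. 1 mutineer ← the south bank.  (the south bank: 0O 2M; the north bank: 3O 1M)
11. 2 mutineers → the north bank.  (the south bank: 0O 0M; the north bank: 3O 3M)

11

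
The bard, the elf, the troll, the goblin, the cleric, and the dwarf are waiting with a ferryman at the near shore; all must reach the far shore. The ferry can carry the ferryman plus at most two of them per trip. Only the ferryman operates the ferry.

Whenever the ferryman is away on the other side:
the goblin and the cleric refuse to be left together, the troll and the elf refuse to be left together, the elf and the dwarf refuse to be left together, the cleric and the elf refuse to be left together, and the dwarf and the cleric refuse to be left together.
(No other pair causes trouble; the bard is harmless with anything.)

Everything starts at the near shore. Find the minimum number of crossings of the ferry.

Counting alone: the ferryman can take at most 2 across per trip to the far shore, so moving all 6 needs at least 3 loaded trips out, with a return between consecutive ones — at least 5 crossings.
The safety rule pushes this higher. Following every safe sequence of crossings, the most of the 6 that can be at the far shore as the ferry arrives there on crossings 5, 7 is 4, 5 respectively — never all 6.
So no plan with fewer than 9 crossings exists, and this one achieves 9:
1. Ferryman goes to the far shore with the cleric and the elf.  [the near shore: the bard, the dwarf, the goblin, the troll | the far shore: the cleric, the elf]
2. Ferryman goes back to the near shore with the elf.  [the near shore: the bard, the dwarf, the elf, the goblin, the troll | the far shore: the cleric]
3. Ferryman goes to the far shore with the bard and the elf.  [the near shore: the dwarf, the goblin, the troll | the far shore: the bard, the cleric, the elf]
4. Ferryman goes back to the near shore with the elf.  [the near shore: the dwarf, the elf, the goblin, the troll | the far shore: the bard, the cleric]
5. Ferryman goes to the far shore with the elf and the troll.  [the near shore: the dwarf, the goblin | the far shore: the bard, the cleric, the elf, the troll]
6. Ferryman goes back to the near shore with the elf.  [the near shore: the dwarf, the elf, the goblin | the far shore: the bard, the cleric, the troll]
7. Ferryman goes to the far shore with the dwarf and the goblin.  [the near shore: the elf | the far shore: the bard, the cleric, the dwarf, the goblin, the troll]
8. Ferryman goes back to the near shore with the cleric.  [the near shore: the cleric, the elf | the far shore: the bard, the dwarf, the goblin, the troll]
9. Ferryman goes to the far shore with the cleric and the elf.  [the near shore: — | the far shore: the bard, the cleric, the dwarf, the elf, the goblin, the troll]

9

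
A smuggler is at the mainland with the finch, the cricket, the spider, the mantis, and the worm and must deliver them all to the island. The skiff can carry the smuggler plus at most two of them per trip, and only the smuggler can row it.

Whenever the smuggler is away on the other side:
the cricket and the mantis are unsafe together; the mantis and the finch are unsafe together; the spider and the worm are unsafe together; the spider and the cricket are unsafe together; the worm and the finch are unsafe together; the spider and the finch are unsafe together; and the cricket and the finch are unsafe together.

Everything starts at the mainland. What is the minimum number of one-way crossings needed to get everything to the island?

impossible

Whatever the first load, the items left behind include a forbidden pair without the smuggler. No opening move is safe, so no plan exists.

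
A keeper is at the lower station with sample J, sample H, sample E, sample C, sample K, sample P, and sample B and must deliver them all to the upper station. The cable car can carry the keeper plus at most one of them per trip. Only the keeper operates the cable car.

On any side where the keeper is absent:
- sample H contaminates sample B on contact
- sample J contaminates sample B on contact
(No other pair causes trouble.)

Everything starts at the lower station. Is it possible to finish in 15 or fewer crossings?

Yes — this plan uses 15 crossings (≤ 15):
1. Keeper goes to the upper station with sample B.
2. Keeper goes back to the lower station alone.
3. Keeper goes to the upper station with sample J.
4. Keeper goes back to the lower station with sample B.
5. Keeper goes to the upper station with sample H.
6. Keeper goes back to the lower station alone.
7. Keeper goes to the upper station with sample E.
8. Keeper goes back to the lower station alone.
9. Keeper goes to the upper station with sample C.
10. Keeper goes back to the lower station alone.
11. Keeper goes to the upper station with sample K.
12. Keeper goes back to the lower station alone.
13. Keeper goes to the upper station with sample P.
14. Keeper goes back to the lower station alone.
15. Keeper goes to the upper station with sample B.

Yes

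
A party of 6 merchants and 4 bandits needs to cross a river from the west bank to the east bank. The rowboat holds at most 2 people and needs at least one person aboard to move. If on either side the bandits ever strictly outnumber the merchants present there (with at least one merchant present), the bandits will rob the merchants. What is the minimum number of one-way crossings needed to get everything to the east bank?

17

Counting alone: each trip to the east bank takes at most 2 across and each return brings at least 1 back, so after t trips out (and t−1 returns) at most 2t − (t−1) of the 10 are across; that first reaches 10 at t = 9, so at least 17 crossings are needed.
The plan below uses exactly 17 crossings, so it is optimal:
1. 2 bandits → the east bank.  (the west bank: 6M 2B; the east bank: 0M 2B)
2. 1 bandit ← the west bank.  (the west bank: 6M 3B; the east bank: 0M 1B)
3. 2 bandits → the east bank.  (the west bank: 6M 1B; the east bank: 0M 3B)
4. 1 bandit ← the west bank.  (the west bank: 6M 2B; the east bank: 0M 2B)
5. 2 merchants → the east bank.  (the west bank: 4M 2B; the east bank: 2M 2B)
6. 1 bandit ← the west bank.  (the west bank: 4M 3B; the east bank: 2M 1B)
7. 1 merchant and 1 bandit → the east bank.  (the west bank: 3M 2B; the east bank: 3M 2B)
8. 1 bandit ← the west bank.  (the west bank: 3M 3B; the east bank: 3M 1B)
9. 2 bandits → the east bank.  (the west bank: 3M 1B; the east bank: 3M 3B)
10. 1 bandit ← the west bank.  (the west bank: 3M 2B; the east bank: 3M 2B)
11. 1 merchant and 1 bandit → the east bank.  (the west bank: 2M 1B; the east bank: 4M 3B)
12. 1 bandit ← the west bank.  (the west bank: 2M 2B; the east bank: 4M 2B)
13. 2 bandits → the east bank.  (the west bank: 2M 0B; the east bank: 4M 4B)
14. 1 bandit ← the west bank.  (the west bank: 2M 1B; the east bank: 4M 3B)
15. 1 merchant and 1 bandit → the east bank.  (the west bank: 1M 0B; the east bank: 5M 4B)
16. 1 bandit ← the west bank.  (the west bank: 1M 1B; the east bank: 5M 3B)
17. 1 merchant and 1 bandit → the east bank.  (the west bank: 0M 0B; the east bank: 6M 4B)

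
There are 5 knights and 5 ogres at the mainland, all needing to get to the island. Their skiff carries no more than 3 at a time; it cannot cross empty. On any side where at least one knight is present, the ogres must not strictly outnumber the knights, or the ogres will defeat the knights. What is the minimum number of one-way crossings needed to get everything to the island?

11

Counting alone: each trip to the island takes at most 3 across and each return brings at least 1 back, so after t trips out (and t−1 returns) at most 3t − (t−1) of the 10 are across; that first reaches 10 at t = 5, so at least 9 crossings are needed.
The safety rule pushes this higher. Following every safe sequence of crossings, the most of the 10 that can be at the island as the skiff arrives there on crossing 9 is 9 — never all 10.
So no plan with fewer than 11 crossings exists, and this one achieves 11:
1. 2 ogres → the island.  (the mainland: 5K 3O; the island: 0K 2O)
2. 1 ogre ← the mainland.  (the mainland: 5K 4O; the island: 0K 1O)
3. 3 ogres → the island.  (the mainland: 5K 1O; the island: 0K 4O)
4. 1 ogre ← the mainland.  (the mainland: 5K 2O; the island: 0K 3O)
5. 3 knights → the island.  (the mainland: 2K 2O; the island: 3K 3O)
6. 1 knight and 1 ogre ← the mainland.  (the mainland: 3K 3O; the island: 2K 2O)
7. 3 knights → the island.  (the mainland: 0K 3O; the island: 5K 2O)
8. 1 ogre ← the mainland.  (the mainland: 0K 4O; the island: 5K 1O)
9. 2 ogres → the island.  (the mainland: 0K 2O; the island: 5K 3O)
10. 1 ogre ← the mainland.  (the mainland: 0K 3O; the island: 5K 2O)
11. 3 ogres → the island.  (the mainland: 0K 0O; the island: 5K 5O)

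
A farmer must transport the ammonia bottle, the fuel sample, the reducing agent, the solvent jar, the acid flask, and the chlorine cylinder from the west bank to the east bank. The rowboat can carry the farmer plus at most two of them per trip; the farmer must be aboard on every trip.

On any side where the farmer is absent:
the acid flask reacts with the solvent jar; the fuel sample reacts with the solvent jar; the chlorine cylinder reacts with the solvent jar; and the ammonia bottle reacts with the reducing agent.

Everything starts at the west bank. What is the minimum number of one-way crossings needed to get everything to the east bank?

7

Counting alone: the farmer can take at most 2 across per trip to the east bank, so moving all 6 needs at least 3 loaded trips out, with a return between consecutive ones — at least 5 crossings.
The safety rule pushes this higher. Following every safe sequence of crossings, the most of the 6 that can be at the east bank as the rowboat arrives there on crossing 5 is 5 — never all 6.
So no plan with fewer than 7 crossings exists, and this one achieves 7:
1. Farmer goes to the east bank with the ammonia bottle and the solvent jar.  [the west bank: the acid flask, the chlorine cylinder, the fuel sample, the reducing agent | the east bank: the ammonia bottle, the solvent jar]
2. Farmer goes back to the west bank alone.  [the west bank: the acid flask, the chlorine cylinder, the fuel sample, the reducing agent | the east bank: the ammonia bottle, the solvent jar]
3. Farmer goes to the east bank with the fuel sample.  [the west bank: the acid flask, the chlorine cylinder, the reducing agent | the east bank: the ammonia bottle, the fuel sample, the solvent jar]
4. Farmer goes back to the west bank with the solvent jar.  [the west bank: the acid flask, the chlorine cylinder, the reducing agent, the solvent jar | the east bank: the ammonia bottle, the fuel sample]
5. Farmer goes to the east bank with the acid flask and the chlorine cylinder.  [the west bank: the reducing agent, the solvent jar | the east bank: the acid flask, the ammonia bottle, the chlorine cylinder, the fuel sample]
6. Farmer goes back to the west bank alone.  [the west bank: the reducing agent, the solvent jar | the east bank: the acid flask, the ammonia bottle, the chlorine cylinder, the fuel sample]
7. Farmer goes to the east bank with the reducing agent and the solvent jar.  [the west bank: — | the east bank: the acid flask, the ammonia bottle, the chlorine cylinder, the fuel sample, the reducing agent, the solvent jar]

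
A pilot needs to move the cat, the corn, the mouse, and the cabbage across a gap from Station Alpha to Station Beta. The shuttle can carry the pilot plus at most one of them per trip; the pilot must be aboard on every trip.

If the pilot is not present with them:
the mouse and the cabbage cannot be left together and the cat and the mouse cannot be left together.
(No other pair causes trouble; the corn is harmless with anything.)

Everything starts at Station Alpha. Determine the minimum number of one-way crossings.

9

Counting alone: the pilot can take at most 1 across per trip to Station Beta, so moving all 4 needs at least 4 loaded trips out, with a return between consecutive ones — at least 7 crossings.
The safety rule pushes this higher. Following every safe sequence of crossings, the most of the 4 that can be at Station Beta as the shuttle arrives there on crossing 7 is 3 — never all 4.
So no plan with fewer than 9 crossings exists, and this one achieves 9:
1. Pilot goes to Station Beta with the mouse.
2. Pilot goes back to Station Alpha alone.
3. Pilot goes to Station Beta with the cat.
4. Pilot goes back to Station Alpha with the mouse.
5. Pilot goes to Station Beta with the cabbage.
6. Pilot goes back to Station Alpha alone.
7. Pilot goes to Station Beta with the corn.
8. Pilot goes back to Station Alpha alone.
9. Pilot goes to Station Beta with the mouse.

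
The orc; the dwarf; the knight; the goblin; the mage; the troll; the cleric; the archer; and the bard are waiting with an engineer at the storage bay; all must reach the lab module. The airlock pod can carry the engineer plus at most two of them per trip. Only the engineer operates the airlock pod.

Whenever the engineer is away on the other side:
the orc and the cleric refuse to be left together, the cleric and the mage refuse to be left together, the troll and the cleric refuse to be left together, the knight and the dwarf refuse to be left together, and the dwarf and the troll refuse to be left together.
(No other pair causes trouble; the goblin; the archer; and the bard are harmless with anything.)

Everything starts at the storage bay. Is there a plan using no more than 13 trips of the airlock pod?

Yes — this plan uses 11 crossings (≤ 13):
1. Engineer goes to the lab module with the cleric and the dwarf.  [the storage bay: the archer, the bard, the goblin, the knight, the mage, the orc, the troll | the lab module: the cleric, the dwarf]
2. Engineer goes back to the storage bay alone.  [the storage bay: the archer, the bard, the goblin, the knight, the mage, the orc, the troll | the lab module: the cleric, the dwarf]
3. Engineer goes to the lab module with the orc.  [the storage bay: the archer, the bard, the goblin, the knight, the mage, the troll | the lab module: the cleric, the dwarf, the orc]
4. Engineer goes back to the storage bay with the cleric.  [the storage bay: the archer, the bard, the cleric, the goblin, the knight, the mage, the troll | the lab module: the dwarf, the orc]
5. Engineer goes to the lab module with the mage and the troll.  [the storage bay: the archer, the bard, the cleric, the goblin, the knight | the lab module: the dwarf, the mage, the orc, the troll]
6. Engineer goes back to the storage bay with the dwarf.  [the storage bay: the archer, the bard, the cleric, the dwarf, the goblin, the knight | the lab module: the mage, the orc, the troll]
7. Engineer goes to the lab module with the goblin and the knight.  [the storage bay: the archer, the bard, the cleric, the dwarf | the lab module: the goblin, the knight, the mage, the orc, the troll]
8. Engineer goes back to the storage bay alone.  [the storage bay: the archer, the bard, the cleric, the dwarf | the lab module: the goblin, the knight, the mage, the orc, the troll]
9. Engineer goes to the lab module with the archer and the bard.  [the storage bay: the cleric, the dwarf | the lab module: the archer, the bard, the goblin, the knight, the mage, the orc, the troll]
10. Engineer goes back to the storage bay alone.  [the storage bay: the cleric, the dwarf | the lab module: the archer, the bard, the goblin, the knight, the mage, the orc, the troll]
11. Engineer goes to the lab module with the cleric and the dwarf.  [the storage bay: — | the lab module: the archer, the bard, the cleric, the dwarf, the goblin, the knight, the mage, the orc, the troll]

Yes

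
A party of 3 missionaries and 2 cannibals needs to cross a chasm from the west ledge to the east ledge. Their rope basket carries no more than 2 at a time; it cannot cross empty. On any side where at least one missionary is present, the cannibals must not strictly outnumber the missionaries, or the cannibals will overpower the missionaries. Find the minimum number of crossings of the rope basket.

7

Counting alone: each trip to the east ledge takes at most 2 across and each return brings at least 1 back, so after t trips out (and t−1 returns) at most 2t − (t−1) of the 5 are across; that first reaches 5 at t = 4, so at least 7 crossings are needed.
The plan below uses exactly 7 crossings, so it is optimal:
1. 2 cannibals → the east ledge.  (the west ledge: 3M 0C; the east ledge: 0M 2C)
2. 1 cannibal ← the west ledge.  (the west ledge: 3M 1C; the east ledge: 0M 1C)
3. 2 missionaries → the east ledge.  (the west ledge: 1M 1C; the east ledge: 2M 1C)
4. 1 missionary ← the west ledge.  (the west ledge: 2M 1C; the east ledge: 1M 1C)
5. 1 missionary and 1 cannibal → the east ledge.  (the west ledge: 1M 0C; the east ledge: 2M 2C)
6. 1 cannibal ← the west ledge.  (the west ledge: 1M 1C; the east ledge: 2M 1C)
7. 1 missionary and 1 cannibal → the east ledge.  (the west ledge: 0M 0C; the east ledge: 3M 2C)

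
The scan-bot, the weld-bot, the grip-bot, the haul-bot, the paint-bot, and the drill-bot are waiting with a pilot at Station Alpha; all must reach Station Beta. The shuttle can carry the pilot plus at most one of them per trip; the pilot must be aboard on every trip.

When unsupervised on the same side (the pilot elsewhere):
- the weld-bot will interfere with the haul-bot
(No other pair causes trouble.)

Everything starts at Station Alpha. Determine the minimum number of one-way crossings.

11

Counting alone: the pilot can take at most 1 across per trip to Station Beta, so moving all 6 needs at least 6 loaded trips out, with a return between consecutive ones — at least 11 crossings.
The plan below uses exactly 11 crossings, so it is optimal:
1. Pilot goes to Station Beta with the weld-bot.
2. Pilot goes back to Station Alpha alone.
3. Pilot goes to Station Beta with the scan-bot.
4. Pilot goes back to Station Alpha alone.
5. Pilot goes to Station Beta with the grip-bot.
6. Pilot goes back to Station Alpha alone.
7. Pilot goes to Station Beta with the paint-bot.
8. Pilot goes back to Station Alpha alone.
9. Pilot goes to Station Beta with the drill-bot.
10. Pilot goes back to Station Alpha alone.
11. Pilot goes to Station Beta with the haul-bot.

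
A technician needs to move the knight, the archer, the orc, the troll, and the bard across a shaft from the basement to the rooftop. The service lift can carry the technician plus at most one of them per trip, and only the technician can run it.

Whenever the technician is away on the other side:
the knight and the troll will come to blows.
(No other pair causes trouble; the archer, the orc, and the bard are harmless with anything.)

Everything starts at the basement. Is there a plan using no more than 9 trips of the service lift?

Yes — this plan uses 9 crossings (≤ 9):
1. Technician goes to the rooftop with the knight.
2. Technician goes back to the basement alone.
3. Technician goes to the rooftop with the archer.
4. Technician goes back to the basement alone.
5. Technician goes to the rooftop with the orc.
6. Technician goes back to the basement alone.
7. Technician goes to the rooftop with the bard.
8. Technician goes back to the basement alone.
9. Technician goes to the rooftop with the troll.

Yes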